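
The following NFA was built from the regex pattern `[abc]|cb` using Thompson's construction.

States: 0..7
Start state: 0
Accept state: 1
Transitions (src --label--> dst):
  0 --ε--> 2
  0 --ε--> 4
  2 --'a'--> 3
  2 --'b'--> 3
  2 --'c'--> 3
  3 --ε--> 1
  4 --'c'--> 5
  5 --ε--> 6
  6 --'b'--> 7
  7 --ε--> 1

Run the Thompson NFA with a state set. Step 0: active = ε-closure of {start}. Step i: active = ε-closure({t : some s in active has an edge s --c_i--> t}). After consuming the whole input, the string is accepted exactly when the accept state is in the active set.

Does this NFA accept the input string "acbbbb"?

initial (ε-close {0}): {0,2,4}
'a' @ 1: {1,3}  ✓accept
'c' @ 2: {}  — no active states
rest 'bbbb' ignored (set empty)
final: {}; accept 1 not in set

Answer: REJECT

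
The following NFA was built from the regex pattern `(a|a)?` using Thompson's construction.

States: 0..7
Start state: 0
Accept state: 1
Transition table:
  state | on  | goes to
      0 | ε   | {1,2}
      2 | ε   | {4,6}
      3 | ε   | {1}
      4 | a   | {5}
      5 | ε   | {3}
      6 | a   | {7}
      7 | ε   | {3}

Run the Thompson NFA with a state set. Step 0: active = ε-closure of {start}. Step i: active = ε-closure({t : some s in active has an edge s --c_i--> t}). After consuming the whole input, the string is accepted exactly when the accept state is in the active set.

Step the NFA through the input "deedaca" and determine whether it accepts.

start: ε-closure({0}) = {0,1,2,4,6}
'd' @ 1: {}  — state set empty
rest 'eedaca' ignored (set empty)
final: {}; accept 1 not in set

Answer: REJECT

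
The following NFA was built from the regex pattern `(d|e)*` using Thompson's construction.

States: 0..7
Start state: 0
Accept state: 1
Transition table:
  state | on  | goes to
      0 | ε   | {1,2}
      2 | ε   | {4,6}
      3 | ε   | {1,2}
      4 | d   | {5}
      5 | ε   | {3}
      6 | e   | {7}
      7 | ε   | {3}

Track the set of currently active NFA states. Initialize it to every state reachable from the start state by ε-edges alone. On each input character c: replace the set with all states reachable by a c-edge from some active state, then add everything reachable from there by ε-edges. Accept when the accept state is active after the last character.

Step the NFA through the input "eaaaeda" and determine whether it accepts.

initial (ε-close {0}): {0,1,2,4,6}
'e' @ 1: {1,2,3,4,6,7}  (accept∈set)
'a' @ 2: {}  — state set empty
rest 'aaeda' ignored (set empty)
after full input: {}  (accept=1 not in)

Answer: REJECT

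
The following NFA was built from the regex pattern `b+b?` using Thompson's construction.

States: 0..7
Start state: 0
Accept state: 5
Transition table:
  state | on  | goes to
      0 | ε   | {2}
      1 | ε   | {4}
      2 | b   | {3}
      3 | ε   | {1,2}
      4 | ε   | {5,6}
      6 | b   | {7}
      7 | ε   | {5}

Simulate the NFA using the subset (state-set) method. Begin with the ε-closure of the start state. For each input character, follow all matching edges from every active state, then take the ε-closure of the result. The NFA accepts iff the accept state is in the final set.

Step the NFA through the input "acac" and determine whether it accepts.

Answer: REJECT

Derivation:
S₀ = ε-closure({0}) = {0,2}
'a' @ 1: {}  — no active states
rest 'cac' ignored (set empty)
final: {}; accept 5 not in set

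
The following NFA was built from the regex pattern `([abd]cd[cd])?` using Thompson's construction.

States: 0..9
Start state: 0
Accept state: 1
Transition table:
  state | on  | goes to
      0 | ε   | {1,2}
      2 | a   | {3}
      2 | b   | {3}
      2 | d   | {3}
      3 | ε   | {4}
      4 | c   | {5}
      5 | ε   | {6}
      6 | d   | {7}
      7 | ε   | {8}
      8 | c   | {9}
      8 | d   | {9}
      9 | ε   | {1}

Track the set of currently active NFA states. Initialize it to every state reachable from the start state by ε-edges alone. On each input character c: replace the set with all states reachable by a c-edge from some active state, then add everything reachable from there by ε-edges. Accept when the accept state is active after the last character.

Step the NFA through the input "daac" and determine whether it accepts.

Answer: REJECT

Steps:
S₀ = ε-closure({0}) = {0,1,2}
'd' @ 1: {3,4}
'a' @ 2: {}  — state set empty
rest 'ac' ignored (set empty)
final: {}; accept 1 not in set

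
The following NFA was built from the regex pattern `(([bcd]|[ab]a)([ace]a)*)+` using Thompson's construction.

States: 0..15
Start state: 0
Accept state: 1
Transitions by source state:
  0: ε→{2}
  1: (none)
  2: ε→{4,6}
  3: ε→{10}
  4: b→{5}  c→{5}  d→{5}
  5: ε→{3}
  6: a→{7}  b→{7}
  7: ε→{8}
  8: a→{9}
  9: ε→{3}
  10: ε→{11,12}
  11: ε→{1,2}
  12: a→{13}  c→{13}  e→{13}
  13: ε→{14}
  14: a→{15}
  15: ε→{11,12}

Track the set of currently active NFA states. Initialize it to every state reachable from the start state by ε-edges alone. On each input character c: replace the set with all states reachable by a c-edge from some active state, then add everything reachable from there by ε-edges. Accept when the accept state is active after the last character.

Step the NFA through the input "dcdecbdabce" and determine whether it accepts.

Answer: REJECT

Derivation:
initial (ε-close {0}): {0,2,4,6}
'd' @ 1: {1,2,3,4,5,6,10,11,12}  ✓accept
'c' @ 2: {1,2,3,4,5,6,10,11,12,13,14}  ✓accept
'd' @ 3: {1,2,3,4,5,6,10,11,12}  ✓accept
'e' @ 4: {13,14}
'c' @ 5: {}  — dead — no transitions
rest 'bdabce' ignored (set empty)
final: {}; accept 1 not in set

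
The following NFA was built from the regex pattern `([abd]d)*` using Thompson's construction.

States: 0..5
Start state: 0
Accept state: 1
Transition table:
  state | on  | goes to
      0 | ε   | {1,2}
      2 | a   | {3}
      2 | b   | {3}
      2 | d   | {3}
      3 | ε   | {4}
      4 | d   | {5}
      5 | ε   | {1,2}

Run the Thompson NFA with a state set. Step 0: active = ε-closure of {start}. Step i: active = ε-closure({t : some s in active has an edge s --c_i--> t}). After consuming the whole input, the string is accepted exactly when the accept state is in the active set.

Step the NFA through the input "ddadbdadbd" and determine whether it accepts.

initial (ε-close {0}): {0,1,2}
'd' @ 1: {3,4}
'd' @ 2: {1,2,5}  ✓accept
'a' @ 3: {3,4}
'd' @ 4: {1,2,5}  ✓accept
'b' @ 5: {3,4}
'd' @ 6: {1,2,5}  ✓accept
'a' @ 7: {3,4}
'd' @ 8: {1,2,5}  ✓accept
'b' @ 9: {3,4}
'd' @ 10: {1,2,5}  ✓accept
final: {1,2,5}; accept 1 in set

Answer: ACCEPT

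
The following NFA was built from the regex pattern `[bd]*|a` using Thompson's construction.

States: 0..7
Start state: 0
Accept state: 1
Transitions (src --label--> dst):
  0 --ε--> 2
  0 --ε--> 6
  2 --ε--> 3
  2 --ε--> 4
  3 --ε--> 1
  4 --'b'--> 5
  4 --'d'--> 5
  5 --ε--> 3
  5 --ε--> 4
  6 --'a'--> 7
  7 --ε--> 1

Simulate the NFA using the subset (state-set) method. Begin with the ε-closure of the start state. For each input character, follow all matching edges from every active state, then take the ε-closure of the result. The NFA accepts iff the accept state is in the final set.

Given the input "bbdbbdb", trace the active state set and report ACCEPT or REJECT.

Answer: ACCEPT

Trace:
S₀ = ε-closure({0}) = {0,1,2,3,4,6}
'b' @ 1: {1,3,4,5}  (accept∈set)
'b' @ 2: {1,3,4,5}  (accept∈set)
'd' @ 3: {1,3,4,5}  (accept∈set)
'b' @ 4: {1,3,4,5}  (accept∈set)
'b' @ 5: {1,3,4,5}  (accept∈set)
'd' @ 6: {1,3,4,5}  (accept∈set)
'b' @ 7: {1,3,4,5}  (accept∈set)
after full input: {1,3,4,5}  (accept=1 in)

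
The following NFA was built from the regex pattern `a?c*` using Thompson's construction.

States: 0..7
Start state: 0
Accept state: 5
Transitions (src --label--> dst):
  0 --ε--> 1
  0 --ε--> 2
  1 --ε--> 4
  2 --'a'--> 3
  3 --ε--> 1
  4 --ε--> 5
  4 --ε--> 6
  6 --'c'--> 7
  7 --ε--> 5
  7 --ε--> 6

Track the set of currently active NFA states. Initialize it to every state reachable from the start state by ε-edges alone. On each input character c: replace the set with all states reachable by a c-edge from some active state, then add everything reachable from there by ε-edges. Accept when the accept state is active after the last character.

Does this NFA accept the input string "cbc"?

S₀ = ε-closure({0}) = {0,1,2,4,5,6}
'c' @ 1: {5,6,7}  ✓accept
'b' @ 2: {}  — no active states
rest 'c' ignored (set empty)
final: {}; accept 5 not in set

Answer: REJECT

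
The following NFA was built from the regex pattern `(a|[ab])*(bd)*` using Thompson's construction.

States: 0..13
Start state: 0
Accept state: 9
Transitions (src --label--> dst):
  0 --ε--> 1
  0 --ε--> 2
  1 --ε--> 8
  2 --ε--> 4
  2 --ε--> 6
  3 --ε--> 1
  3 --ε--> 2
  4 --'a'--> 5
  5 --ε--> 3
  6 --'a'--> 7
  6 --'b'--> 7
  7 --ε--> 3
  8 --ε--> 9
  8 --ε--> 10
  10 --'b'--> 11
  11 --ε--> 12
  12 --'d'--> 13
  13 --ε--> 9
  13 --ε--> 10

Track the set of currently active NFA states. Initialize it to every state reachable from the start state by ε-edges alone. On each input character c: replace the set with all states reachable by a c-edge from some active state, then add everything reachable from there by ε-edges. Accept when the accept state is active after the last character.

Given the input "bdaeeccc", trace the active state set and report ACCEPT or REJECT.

initial (ε-close {0}): {0,1,2,4,6,8,9,10}
'b' @ 1: {1,2,3,4,6,7,8,9,10,11,12}  (accept∈set)
'd' @ 2: {9,10,13}  (accept∈set)
'a' @ 3: {}  — state set empty
rest 'eeccc' ignored (set empty)
final: {}; accept 9 not in set

Answer: REJECT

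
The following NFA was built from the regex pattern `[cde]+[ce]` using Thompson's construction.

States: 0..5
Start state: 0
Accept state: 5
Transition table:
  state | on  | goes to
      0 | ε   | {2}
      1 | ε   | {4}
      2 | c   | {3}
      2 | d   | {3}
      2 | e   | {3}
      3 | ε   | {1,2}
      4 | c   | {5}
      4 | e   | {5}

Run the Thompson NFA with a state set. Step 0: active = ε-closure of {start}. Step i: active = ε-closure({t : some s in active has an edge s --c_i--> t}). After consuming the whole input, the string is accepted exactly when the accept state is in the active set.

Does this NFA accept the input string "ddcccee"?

S₀ = ε-closure({0}) = {0,2}
'd' @ 1: {1,2,3,4}
'd' @ 2: {1,2,3,4}
'c' @ 3: {1,2,3,4,5}  (accept∈set)
'c' @ 4: {1,2,3,4,5}  (accept∈set)
'c' @ 5: {1,2,3,4,5}  (accept∈set)
'e' @ 6: {1,2,3,4,5}  (accept∈set)
'e' @ 7: {1,2,3,4,5}  (accept∈set)
final: {1,2,3,4,5}; accept 5 in set

Answer: ACCEPT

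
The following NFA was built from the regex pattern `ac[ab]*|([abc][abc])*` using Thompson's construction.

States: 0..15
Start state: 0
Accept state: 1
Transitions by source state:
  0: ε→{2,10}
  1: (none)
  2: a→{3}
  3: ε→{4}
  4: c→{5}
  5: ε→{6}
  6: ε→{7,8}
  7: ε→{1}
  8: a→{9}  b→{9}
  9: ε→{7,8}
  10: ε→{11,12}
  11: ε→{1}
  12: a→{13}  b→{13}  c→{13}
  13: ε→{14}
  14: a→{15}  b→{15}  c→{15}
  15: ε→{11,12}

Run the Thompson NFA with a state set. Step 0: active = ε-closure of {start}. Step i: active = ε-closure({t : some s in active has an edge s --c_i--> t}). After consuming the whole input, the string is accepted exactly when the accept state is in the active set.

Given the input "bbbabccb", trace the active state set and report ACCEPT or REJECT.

Answer: ACCEPT

Steps:
initial (ε-close {0}): {0,1,2,10,11,12}
'b' @ 1: {13,14}
'b' @ 2: {1,11,12,15}  ✓accept
'b' @ 3: {13,14}
'a' @ 4: {1,11,12,15}  ✓accept
'b' @ 5: {13,14}
'c' @ 6: {1,11,12,15}  ✓accept
'c' @ 7: {13,14}
'b' @ 8: {1,11,12,15}  ✓accept
end set {1,11,12,15} — state 1 in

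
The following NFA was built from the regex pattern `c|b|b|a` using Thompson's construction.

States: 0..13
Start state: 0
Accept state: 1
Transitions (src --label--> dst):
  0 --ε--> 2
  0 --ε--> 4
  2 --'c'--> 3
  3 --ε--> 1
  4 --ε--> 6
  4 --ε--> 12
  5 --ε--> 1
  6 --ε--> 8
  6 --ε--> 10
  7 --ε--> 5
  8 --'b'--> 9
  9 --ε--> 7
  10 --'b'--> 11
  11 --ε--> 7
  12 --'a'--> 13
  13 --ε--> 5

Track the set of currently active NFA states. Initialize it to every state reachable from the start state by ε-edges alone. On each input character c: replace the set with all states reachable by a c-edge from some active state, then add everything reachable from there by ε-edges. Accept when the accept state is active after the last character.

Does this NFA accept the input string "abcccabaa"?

initial (ε-close {0}): {0,2,4,6,8,10,12}
'a' @ 1: {1,5,13}  [accepting]
'b' @ 2: {}  — state set empty
rest 'cccabaa' ignored (set empty)
end set {} — state 1 not in

Answer: REJECT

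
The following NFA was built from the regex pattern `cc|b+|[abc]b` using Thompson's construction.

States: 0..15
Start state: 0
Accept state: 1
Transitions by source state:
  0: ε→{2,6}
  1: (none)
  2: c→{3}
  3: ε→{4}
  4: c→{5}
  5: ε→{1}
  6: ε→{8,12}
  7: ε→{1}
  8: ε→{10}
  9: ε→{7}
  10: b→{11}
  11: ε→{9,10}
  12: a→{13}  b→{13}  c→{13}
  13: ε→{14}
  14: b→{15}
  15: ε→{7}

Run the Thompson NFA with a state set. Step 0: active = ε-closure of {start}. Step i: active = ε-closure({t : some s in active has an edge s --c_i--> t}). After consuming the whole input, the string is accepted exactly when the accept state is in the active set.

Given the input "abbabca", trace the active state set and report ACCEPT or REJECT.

Answer: REJECT

Steps:
S₀ = ε-closure({0}) = {0,2,6,8,10,12}
'a' @ 1: {13,14}
'b' @ 2: {1,7,15}  [accepting]
'b' @ 3: {}  — no active states
rest 'abca' ignored (set empty)
final: {}; accept 1 not in set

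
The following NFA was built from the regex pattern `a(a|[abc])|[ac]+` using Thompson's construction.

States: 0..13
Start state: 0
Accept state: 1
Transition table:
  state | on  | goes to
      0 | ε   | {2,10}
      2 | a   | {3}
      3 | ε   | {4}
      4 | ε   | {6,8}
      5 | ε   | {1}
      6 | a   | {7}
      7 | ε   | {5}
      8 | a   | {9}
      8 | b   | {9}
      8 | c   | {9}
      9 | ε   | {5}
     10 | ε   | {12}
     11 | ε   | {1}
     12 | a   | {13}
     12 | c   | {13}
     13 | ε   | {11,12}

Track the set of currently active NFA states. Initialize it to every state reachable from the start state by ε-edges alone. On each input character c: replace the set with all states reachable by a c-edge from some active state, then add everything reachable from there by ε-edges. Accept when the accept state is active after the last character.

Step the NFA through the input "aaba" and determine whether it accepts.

Answer: REJECT

Derivation:
S₀ = ε-closure({0}) = {0,2,10,12}
'a' @ 1: {1,3,4,6,8,11,12,13}  (accept∈set)
'a' @ 2: {1,5,7,9,11,12,13}  (accept∈set)
'b' @ 3: {}  — dead — no transitions
rest 'a' ignored (set empty)
final: {}; accept 1 not in set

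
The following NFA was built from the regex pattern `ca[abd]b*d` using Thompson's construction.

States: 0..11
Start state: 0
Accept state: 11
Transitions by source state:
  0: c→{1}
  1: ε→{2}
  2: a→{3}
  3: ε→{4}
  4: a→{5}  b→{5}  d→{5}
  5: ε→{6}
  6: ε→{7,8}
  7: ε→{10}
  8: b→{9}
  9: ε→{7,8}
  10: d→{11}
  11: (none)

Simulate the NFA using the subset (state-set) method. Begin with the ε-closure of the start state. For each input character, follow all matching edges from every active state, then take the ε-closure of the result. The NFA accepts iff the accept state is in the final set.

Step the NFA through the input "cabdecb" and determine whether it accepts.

S₀ = ε-closure({0}) = {0}
'c' @ 1: {1,2}
'a' @ 2: {3,4}
'b' @ 3: {5,6,7,8,10}
'd' @ 4: {11}  [accepting]
'e' @ 5: {}  — no active states
rest 'cb' ignored (set empty)
final: {}; accept 11 not in set

Answer: REJECT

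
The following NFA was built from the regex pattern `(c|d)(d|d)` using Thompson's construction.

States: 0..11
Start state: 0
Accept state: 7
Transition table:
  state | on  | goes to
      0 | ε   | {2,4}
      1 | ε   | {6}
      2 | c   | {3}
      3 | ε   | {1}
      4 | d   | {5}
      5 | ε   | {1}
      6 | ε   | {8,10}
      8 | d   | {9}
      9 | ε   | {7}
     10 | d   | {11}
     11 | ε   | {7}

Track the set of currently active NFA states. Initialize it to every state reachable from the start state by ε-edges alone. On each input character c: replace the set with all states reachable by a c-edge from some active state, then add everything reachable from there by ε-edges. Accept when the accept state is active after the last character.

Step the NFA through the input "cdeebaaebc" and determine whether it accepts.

Answer: REJECT

Trace:
start: ε-closure({0}) = {0,2,4}
'c' @ 1: {1,3,6,8,10}
'd' @ 2: {7,9,11}  (accept∈set)
'e' @ 3: {}  — no active states
rest 'ebaaebc' ignored (set empty)
after full input: {}  (accept=7 not in)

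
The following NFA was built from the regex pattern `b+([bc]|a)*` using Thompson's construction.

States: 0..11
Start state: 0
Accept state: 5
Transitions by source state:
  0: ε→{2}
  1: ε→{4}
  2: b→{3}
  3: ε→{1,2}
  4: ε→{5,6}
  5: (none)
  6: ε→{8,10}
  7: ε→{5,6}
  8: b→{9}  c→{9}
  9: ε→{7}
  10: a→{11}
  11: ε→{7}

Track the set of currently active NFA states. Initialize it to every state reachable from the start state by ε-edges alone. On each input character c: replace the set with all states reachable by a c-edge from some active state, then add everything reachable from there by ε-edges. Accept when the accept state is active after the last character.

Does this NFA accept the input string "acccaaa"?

initial (ε-close {0}): {0,2}
'a' @ 1: {}  — dead — no transitions
rest 'cccaaa' ignored (set empty)
end set {} — state 5 not in

Answer: REJECT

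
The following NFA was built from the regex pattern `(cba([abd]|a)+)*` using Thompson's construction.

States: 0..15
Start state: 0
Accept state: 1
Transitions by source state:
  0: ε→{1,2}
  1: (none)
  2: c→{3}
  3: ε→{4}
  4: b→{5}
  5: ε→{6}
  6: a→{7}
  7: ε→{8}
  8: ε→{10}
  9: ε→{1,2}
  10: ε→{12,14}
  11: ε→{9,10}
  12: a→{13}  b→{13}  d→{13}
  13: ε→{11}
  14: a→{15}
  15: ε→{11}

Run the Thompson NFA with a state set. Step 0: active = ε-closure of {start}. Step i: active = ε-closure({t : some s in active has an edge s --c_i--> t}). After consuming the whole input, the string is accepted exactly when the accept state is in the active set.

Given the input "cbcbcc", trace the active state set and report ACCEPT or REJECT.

Answer: REJECT

Steps:
S₀ = ε-closure({0}) = {0,1,2}
'c' @ 1: {3,4}
'b' @ 2: {5,6}
'c' @ 3: {}  — no active states
rest 'bcc' ignored (set empty)
final: {}; accept 1 not in set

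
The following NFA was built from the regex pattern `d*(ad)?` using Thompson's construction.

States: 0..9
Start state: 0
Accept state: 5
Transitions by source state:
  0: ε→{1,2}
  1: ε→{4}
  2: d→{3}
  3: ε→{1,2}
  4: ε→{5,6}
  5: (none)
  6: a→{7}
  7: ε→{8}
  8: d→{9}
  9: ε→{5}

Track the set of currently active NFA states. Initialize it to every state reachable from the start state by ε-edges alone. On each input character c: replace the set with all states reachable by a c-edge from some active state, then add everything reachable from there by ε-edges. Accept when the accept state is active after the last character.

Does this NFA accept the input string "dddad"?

Answer: ACCEPT

Trace:
start: ε-closure({0}) = {0,1,2,4,5,6}
'd' @ 1: {1,2,3,4,5,6}  ✓accept
'd' @ 2: {1,2,3,4,5,6}  ✓accept
'd' @ 3: {1,2,3,4,5,6}  ✓accept
'a' @ 4: {7,8}
'd' @ 5: {5,9}  ✓accept
after full input: {5,9}  (accept=5 in)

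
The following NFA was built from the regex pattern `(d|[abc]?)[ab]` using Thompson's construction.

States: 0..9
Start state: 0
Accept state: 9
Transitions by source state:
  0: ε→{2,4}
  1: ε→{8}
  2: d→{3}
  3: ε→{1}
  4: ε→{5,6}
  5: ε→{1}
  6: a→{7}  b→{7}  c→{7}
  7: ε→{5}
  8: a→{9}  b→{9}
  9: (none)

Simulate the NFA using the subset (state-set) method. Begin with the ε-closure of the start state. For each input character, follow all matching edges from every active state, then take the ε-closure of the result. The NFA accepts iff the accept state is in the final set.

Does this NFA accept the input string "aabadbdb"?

initial (ε-close {0}): {0,1,2,4,5,6,8}
'a' @ 1: {1,5,7,8,9}  [accepting]
'a' @ 2: {9}  [accepting]
'b' @ 3: {}  — dead — no transitions
rest 'adbdb' ignored (set empty)
end set {} — state 9 not in

Answer: REJECT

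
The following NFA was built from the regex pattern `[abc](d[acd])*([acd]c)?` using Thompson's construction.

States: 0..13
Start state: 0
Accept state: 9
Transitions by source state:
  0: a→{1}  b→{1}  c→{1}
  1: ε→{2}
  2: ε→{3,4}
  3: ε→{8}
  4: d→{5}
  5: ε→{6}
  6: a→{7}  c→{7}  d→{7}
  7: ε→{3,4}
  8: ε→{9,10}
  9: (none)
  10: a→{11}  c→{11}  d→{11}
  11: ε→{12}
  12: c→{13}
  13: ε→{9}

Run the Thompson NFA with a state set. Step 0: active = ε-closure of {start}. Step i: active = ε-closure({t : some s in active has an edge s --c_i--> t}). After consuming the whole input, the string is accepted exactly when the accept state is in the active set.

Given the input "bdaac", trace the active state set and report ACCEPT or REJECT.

Answer: ACCEPT

Steps:
start: ε-closure({0}) = {0}
'b' @ 1: {1,2,3,4,8,9,10}  [accepting]
'd' @ 2: {5,6,11,12}
'a' @ 3: {3,4,7,8,9,10}  [accepting]
'a' @ 4: {11,12}
'c' @ 5: {9,13}  [accepting]
final: {9,13}; accept 9 in set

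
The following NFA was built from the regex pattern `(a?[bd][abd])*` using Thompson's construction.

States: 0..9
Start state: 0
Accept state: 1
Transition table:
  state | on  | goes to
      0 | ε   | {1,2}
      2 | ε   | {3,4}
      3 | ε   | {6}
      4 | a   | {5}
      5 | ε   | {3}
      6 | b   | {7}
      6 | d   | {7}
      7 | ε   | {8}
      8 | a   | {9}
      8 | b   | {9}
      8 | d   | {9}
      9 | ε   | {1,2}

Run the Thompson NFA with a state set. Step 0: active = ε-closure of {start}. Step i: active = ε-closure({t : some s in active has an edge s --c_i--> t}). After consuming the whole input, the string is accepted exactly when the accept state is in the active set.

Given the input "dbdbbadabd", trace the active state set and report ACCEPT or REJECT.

Answer: ACCEPT

Derivation:
S₀ = ε-closure({0}) = {0,1,2,3,4,6}
'd' @ 1: {7,8}
'b' @ 2: {1,2,3,4,6,9}  [accepting]
'd' @ 3: {7,8}
'b' @ 4: {1,2,3,4,6,9}  [accepting]
'b' @ 5: {7,8}
'a' @ 6: {1,2,3,4,6,9}  [accepting]
'd' @ 7: {7,8}
'a' @ 8: {1,2,3,4,6,9}  [accepting]
'b' @ 9: {7,8}
'd' @ 10: {1,2,3,4,6,9}  [accepting]
final: {1,2,3,4,6,9}; accept 1 in set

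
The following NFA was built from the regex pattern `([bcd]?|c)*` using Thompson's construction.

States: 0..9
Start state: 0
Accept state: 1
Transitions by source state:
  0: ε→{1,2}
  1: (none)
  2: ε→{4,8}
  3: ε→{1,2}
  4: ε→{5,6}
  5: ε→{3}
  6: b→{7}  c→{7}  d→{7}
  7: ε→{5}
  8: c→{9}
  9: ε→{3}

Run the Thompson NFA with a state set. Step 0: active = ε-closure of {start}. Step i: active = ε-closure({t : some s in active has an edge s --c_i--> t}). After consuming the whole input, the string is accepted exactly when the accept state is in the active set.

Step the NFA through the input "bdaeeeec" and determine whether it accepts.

Answer: REJECT

Trace:
S₀ = ε-closure({0}) = {0,1,2,3,4,5,6,8}
'b' @ 1: {1,2,3,4,5,6,7,8}  [accepting]
'd' @ 2: {1,2,3,4,5,6,7,8}  [accepting]
'a' @ 3: {}  — no active states
rest 'eeeec' ignored (set empty)
end set {} — state 1 not in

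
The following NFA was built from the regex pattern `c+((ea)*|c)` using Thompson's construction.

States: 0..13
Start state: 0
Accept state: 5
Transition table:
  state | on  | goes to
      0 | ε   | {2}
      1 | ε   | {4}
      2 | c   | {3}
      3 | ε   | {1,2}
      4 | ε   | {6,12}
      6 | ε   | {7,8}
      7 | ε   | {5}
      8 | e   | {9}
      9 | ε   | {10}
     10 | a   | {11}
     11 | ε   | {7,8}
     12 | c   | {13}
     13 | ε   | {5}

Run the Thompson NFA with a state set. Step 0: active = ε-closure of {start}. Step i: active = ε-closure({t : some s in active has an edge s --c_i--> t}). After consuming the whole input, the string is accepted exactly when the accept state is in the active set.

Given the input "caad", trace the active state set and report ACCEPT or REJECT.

Answer: REJECT

Derivation:
start: ε-closure({0}) = {0,2}
'c' @ 1: {1,2,3,4,5,6,7,8,12}  ✓accept
'a' @ 2: {}  — dead — no transitions
rest 'ad' ignored (set empty)
after full input: {}  (accept=5 not in)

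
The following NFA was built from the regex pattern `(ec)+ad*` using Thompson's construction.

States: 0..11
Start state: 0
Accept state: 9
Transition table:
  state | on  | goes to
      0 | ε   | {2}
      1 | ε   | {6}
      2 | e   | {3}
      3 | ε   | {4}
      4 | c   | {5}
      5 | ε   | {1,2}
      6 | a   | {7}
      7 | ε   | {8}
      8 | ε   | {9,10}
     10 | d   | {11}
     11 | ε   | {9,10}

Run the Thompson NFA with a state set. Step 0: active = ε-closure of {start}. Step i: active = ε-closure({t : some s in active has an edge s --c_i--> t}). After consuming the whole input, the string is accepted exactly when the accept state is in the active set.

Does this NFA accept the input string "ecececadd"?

Answer: ACCEPT

Trace:
initial (ε-close {0}): {0,2}
'e' @ 1: {3,4}
'c' @ 2: {1,2,5,6}
'e' @ 3: {3,4}
'c' @ 4: {1,2,5,6}
'e' @ 5: {3,4}
'c' @ 6: {1,2,5,6}
'a' @ 7: {7,8,9,10}  [accepting]
'd' @ 8: {9,10,11}  [accepting]
'd' @ 9: {9,10,11}  [accepting]
final: {9,10,11}; accept 9 in set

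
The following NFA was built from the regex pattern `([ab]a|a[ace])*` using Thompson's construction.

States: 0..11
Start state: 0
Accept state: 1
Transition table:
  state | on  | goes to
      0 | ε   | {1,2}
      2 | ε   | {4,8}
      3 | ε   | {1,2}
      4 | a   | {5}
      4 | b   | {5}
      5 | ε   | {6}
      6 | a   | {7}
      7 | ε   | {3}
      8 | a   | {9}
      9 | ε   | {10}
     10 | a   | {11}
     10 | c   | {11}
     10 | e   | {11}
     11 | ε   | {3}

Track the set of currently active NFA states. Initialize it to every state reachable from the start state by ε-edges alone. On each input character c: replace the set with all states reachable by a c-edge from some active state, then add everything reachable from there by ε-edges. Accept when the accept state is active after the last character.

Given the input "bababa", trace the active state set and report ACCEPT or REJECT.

Answer: ACCEPT

Derivation:
start: ε-closure({0}) = {0,1,2,4,8}
'b' @ 1: {5,6}
'a' @ 2: {1,2,3,4,7,8}  ✓accept
'b' @ 3: {5,6}
'a' @ 4: {1,2,3,4,7,8}  ✓accept
'b' @ 5: {5,6}
'a' @ 6: {1,2,3,4,7,8}  ✓accept
final: {1,2,3,4,7,8}; accept 1 in set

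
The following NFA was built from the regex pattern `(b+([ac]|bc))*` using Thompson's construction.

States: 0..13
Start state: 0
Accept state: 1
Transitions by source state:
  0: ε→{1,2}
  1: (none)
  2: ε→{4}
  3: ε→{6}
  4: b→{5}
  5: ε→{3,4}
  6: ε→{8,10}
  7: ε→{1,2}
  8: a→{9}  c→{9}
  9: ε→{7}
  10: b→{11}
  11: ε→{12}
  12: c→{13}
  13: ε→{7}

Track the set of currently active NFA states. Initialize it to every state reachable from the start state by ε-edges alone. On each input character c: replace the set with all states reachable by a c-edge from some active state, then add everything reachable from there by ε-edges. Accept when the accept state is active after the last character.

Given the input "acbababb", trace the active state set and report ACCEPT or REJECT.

Answer: REJECT

Steps:
initial (ε-close {0}): {0,1,2,4}
'a' @ 1: {}  — dead — no transitions
rest 'cbababb' ignored (set empty)
final: {}; accept 1 not in set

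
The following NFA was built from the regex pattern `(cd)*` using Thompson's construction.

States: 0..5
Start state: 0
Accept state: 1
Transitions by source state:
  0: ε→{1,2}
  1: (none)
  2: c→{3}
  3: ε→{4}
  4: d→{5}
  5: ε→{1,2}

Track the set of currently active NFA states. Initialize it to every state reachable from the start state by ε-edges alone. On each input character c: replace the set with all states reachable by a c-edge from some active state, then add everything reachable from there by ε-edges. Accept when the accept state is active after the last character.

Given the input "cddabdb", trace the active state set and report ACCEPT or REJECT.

Answer: REJECT

Steps:
start: ε-closure({0}) = {0,1,2}
'c' @ 1: {3,4}
'd' @ 2: {1,2,5}  [accepting]
'd' @ 3: {}  — state set empty
rest 'abdb' ignored (set empty)
final: {}; accept 1 not in set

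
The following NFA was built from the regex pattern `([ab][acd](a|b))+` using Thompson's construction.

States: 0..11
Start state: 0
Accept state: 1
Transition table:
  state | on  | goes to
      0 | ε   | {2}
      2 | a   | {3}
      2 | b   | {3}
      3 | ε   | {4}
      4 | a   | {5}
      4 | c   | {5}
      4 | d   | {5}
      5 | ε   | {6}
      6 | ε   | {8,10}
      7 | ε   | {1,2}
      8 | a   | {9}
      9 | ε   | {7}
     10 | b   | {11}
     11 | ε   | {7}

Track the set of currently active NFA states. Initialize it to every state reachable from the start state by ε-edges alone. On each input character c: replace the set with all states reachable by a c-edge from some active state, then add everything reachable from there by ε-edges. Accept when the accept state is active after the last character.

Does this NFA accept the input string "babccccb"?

Answer: REJECT

Steps:
start: ε-closure({0}) = {0,2}
'b' @ 1: {3,4}
'a' @ 2: {5,6,8,10}
'b' @ 3: {1,2,7,11}  ✓accept
'c' @ 4: {}  — state set empty
rest 'cccb' ignored (set empty)
end set {} — state 1 not in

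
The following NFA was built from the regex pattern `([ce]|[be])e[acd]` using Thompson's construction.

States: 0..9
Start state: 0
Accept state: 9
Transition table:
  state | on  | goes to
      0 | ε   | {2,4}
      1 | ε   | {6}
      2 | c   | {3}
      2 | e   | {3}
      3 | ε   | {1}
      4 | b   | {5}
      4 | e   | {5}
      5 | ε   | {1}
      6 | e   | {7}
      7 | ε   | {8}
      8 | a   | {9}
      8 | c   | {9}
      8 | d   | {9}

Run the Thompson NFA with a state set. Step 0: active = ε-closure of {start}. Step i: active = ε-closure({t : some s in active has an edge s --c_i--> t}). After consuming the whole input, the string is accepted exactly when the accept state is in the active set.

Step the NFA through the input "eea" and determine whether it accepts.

start: ε-closure({0}) = {0,2,4}
'e' @ 1: {1,3,5,6}
'e' @ 2: {7,8}
'a' @ 3: {9}  [accepting]
end set {9} — state 9 in

Answer: ACCEPT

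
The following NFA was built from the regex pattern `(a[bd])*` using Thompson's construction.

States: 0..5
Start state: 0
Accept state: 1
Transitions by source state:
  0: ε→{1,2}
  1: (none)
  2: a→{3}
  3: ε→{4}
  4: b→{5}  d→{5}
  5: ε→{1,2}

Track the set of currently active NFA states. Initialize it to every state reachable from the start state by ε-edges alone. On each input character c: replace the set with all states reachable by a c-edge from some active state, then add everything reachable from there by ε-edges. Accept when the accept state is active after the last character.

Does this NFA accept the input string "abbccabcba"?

S₀ = ε-closure({0}) = {0,1,2}
'a' @ 1: {3,4}
'b' @ 2: {1,2,5}  (accept∈set)
'b' @ 3: {}  — dead — no transitions
rest 'ccabcba' ignored (set empty)
end set {} — state 1 not in

Answer: REJECT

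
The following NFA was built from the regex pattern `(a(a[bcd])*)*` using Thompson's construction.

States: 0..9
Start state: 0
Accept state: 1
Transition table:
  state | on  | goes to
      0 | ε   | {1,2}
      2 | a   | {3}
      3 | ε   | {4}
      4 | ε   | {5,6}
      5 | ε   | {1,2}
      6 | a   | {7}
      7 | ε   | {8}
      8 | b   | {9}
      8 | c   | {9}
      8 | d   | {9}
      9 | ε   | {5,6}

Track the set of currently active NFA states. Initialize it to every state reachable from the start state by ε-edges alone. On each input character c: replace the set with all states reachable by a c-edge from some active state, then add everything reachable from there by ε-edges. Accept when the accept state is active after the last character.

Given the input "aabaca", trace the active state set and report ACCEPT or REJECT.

S₀ = ε-closure({0}) = {0,1,2}
'a' @ 1: {1,2,3,4,5,6}  [accepting]
'a' @ 2: {1,2,3,4,5,6,7,8}  [accepting]
'b' @ 3: {1,2,5,6,9}  [accepting]
'a' @ 4: {1,2,3,4,5,6,7,8}  [accepting]
'c' @ 5: {1,2,5,6,9}  [accepting]
'a' @ 6: {1,2,3,4,5,6,7,8}  [accepting]
final: {1,2,3,4,5,6,7,8}; accept 1 in set

Answer: ACCEPT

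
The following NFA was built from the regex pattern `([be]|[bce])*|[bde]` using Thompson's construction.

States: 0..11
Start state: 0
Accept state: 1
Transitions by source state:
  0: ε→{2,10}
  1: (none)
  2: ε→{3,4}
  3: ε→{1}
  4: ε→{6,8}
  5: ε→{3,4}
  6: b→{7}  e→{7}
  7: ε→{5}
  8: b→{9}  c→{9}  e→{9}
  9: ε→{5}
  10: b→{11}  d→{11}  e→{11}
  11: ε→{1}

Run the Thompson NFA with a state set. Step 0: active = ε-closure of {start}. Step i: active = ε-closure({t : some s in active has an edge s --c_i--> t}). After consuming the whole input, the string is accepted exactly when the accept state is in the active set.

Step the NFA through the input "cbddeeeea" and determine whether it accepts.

initial (ε-close {0}): {0,1,2,3,4,6,8,10}
'c' @ 1: {1,3,4,5,6,8,9}  ✓accept
'b' @ 2: {1,3,4,5,6,7,8,9}  ✓accept
'd' @ 3: {}  — dead — no transitions
rest 'deeeea' ignored (set empty)
after full input: {}  (accept=1 not in)

Answer: REJECT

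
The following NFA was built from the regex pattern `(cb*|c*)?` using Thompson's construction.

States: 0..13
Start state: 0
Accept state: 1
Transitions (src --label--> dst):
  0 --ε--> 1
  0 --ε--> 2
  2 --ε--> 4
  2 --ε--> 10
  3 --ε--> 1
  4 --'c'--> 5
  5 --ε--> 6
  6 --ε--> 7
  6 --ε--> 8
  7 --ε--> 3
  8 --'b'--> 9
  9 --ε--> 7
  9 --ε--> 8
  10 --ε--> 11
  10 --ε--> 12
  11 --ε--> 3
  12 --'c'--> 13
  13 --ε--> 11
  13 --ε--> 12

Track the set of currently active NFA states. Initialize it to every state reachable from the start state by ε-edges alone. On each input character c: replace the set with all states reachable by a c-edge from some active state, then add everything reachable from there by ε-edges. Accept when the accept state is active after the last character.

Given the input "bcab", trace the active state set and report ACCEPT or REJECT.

Answer: REJECT

Steps:
start: ε-closure({0}) = {0,1,2,3,4,10,11,12}
'b' @ 1: {}  — dead — no transitions
rest 'cab' ignored (set empty)
end set {} — state 1 not in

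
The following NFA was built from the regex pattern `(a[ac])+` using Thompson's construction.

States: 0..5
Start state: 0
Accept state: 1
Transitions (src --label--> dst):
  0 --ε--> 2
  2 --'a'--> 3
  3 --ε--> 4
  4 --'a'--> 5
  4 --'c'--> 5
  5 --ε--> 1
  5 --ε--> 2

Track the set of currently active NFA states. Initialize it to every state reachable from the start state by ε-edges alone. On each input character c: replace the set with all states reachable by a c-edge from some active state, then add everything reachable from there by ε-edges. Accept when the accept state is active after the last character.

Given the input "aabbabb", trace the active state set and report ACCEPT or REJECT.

initial (ε-close {0}): {0,2}
'a' @ 1: {3,4}
'a' @ 2: {1,2,5}  [accepting]
'b' @ 3: {}  — no active states
rest 'babb' ignored (set empty)
final: {}; accept 1 not in set

Answer: REJECT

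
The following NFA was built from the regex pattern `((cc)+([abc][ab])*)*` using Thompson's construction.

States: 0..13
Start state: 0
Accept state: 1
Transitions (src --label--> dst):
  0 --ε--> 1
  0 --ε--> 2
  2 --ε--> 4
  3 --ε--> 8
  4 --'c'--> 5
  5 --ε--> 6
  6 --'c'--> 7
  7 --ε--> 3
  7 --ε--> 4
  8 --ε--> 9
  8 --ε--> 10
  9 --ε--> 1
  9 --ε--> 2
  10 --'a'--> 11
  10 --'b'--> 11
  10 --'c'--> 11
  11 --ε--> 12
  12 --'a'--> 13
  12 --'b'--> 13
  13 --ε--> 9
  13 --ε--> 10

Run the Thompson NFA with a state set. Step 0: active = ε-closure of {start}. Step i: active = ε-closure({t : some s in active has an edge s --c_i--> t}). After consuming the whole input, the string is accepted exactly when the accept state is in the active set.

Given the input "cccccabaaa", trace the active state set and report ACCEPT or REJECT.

Answer: ACCEPT

Steps:
start: ε-closure({0}) = {0,1,2,4}
'c' @ 1: {5,6}
'c' @ 2: {1,2,3,4,7,8,9,10}  ✓accept
'c' @ 3: {5,6,11,12}
'c' @ 4: {1,2,3,4,7,8,9,10}  ✓accept
'c' @ 5: {5,6,11,12}
'a' @ 6: {1,2,4,9,10,13}  ✓accept
'b' @ 7: {11,12}
'a' @ 8: {1,2,4,9,10,13}  ✓accept
'a' @ 9: {11,12}
'a' @ 10: {1,2,4,9,10,13}  ✓accept
final: {1,2,4,9,10,13}; accept 1 in set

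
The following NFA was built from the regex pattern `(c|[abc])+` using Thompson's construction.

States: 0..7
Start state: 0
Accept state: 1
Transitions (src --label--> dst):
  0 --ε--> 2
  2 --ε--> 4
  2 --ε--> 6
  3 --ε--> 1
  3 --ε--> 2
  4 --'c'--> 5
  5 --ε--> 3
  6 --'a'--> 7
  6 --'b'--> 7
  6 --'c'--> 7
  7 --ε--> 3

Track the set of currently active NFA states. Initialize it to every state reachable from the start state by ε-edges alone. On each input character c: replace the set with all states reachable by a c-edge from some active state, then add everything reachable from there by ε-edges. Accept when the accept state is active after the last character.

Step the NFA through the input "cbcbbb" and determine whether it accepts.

Answer: ACCEPT

Steps:
S₀ = ε-closure({0}) = {0,2,4,6}
'c' @ 1: {1,2,3,4,5,6,7}  [accepting]
'b' @ 2: {1,2,3,4,6,7}  [accepting]
'c' @ 3: {1,2,3,4,5,6,7}  [accepting]
'b' @ 4: {1,2,3,4,6,7}  [accepting]
'b' @ 5: {1,2,3,4,6,7}  [accepting]
'b' @ 6: {1,2,3,4,6,7}  [accepting]
end set {1,2,3,4,6,7} — state 1 in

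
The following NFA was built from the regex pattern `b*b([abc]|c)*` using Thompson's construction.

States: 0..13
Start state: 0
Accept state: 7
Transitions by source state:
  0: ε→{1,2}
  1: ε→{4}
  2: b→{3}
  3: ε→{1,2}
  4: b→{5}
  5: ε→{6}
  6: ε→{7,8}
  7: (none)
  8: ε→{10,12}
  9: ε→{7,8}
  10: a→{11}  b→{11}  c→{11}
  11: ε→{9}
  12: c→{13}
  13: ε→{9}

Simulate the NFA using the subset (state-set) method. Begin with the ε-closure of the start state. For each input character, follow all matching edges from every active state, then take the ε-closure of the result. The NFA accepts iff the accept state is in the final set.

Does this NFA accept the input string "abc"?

Answer: REJECT

Trace:
start: ε-closure({0}) = {0,1,2,4}
'a' @ 1: {}  — state set empty
rest 'bc' ignored (set empty)
after full input: {}  (accept=7 not in)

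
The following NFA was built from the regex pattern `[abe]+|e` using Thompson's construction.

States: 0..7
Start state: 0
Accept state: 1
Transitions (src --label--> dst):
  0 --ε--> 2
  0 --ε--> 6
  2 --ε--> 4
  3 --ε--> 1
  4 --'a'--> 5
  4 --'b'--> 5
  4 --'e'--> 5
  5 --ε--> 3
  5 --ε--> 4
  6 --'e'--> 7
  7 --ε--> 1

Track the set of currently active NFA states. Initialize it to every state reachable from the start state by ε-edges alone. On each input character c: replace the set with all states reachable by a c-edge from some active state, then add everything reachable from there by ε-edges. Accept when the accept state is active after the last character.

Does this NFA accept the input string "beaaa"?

Answer: ACCEPT

Trace:
initial (ε-close {0}): {0,2,4,6}
'b' @ 1: {1,3,4,5}  [accepting]
'e' @ 2: {1,3,4,5}  [accepting]
'a' @ 3: {1,3,4,5}  [accepting]
'a' @ 4: {1,3,4,5}  [accepting]
'a' @ 5: {1,3,4,5}  [accepting]
after full input: {1,3,4,5}  (accept=1 in)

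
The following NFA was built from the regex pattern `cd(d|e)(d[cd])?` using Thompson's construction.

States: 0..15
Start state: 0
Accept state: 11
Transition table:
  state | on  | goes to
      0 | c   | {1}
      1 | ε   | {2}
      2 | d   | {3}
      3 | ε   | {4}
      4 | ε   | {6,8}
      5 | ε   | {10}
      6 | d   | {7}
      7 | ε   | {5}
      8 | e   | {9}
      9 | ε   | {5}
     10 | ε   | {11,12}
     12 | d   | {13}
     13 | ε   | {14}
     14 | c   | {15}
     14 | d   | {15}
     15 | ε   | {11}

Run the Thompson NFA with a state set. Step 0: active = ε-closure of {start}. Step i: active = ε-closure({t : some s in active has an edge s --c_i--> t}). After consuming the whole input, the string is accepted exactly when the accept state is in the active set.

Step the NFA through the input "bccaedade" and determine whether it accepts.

initial (ε-close {0}): {0}
'b' @ 1: {}  — dead — no transitions
rest 'ccaedade' ignored (set empty)
final: {}; accept 11 not in set

Answer: REJECT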